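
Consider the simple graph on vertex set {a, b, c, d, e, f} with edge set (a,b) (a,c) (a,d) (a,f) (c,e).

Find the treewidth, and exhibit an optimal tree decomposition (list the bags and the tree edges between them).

Each bag holds 2 vertices, so the decomposition has width 1, which upper-bounds the treewidth. G has an edge, so its treewidth is at least 1. The upper and lower bounds meet at 1, so that is the treewidth.

Treewidth 1.
One optimal decomposition is:
Bags: B1 = {a, b}  B2 = {a, f}  B3 = {a, c}  B4 = {a, d}  B5 = {c, e}
Tree: B1–B2, B1–B3, B3–B4, B3–B5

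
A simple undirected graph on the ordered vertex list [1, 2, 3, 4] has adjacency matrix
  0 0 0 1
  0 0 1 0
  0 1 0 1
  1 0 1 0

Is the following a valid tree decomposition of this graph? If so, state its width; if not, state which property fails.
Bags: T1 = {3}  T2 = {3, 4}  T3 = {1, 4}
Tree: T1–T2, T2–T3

No — vertex 2 appears in no bag.

A tree decomposition must satisfy three properties: every vertex lies in some bag; for every edge, both endpoints lie together in some bag; and for every vertex, the bags containing it form a connected subtree. Here vertex 2 appears in no bag, so the decomposition is invalid.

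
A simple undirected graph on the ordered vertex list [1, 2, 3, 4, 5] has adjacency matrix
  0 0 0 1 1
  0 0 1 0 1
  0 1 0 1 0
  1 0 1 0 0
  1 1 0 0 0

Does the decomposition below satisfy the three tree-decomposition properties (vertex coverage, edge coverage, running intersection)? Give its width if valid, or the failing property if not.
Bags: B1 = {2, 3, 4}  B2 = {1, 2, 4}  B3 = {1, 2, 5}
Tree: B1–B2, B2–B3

Yes; width 2.

Every vertex of G appears in some bag (union = {1, 2, 3, 4, 5}); every edge is covered by a bag; and for each vertex v the set of bags containing v is connected in the bag tree. The decomposition is therefore valid. The largest bag has 3 vertices, so the width is 2.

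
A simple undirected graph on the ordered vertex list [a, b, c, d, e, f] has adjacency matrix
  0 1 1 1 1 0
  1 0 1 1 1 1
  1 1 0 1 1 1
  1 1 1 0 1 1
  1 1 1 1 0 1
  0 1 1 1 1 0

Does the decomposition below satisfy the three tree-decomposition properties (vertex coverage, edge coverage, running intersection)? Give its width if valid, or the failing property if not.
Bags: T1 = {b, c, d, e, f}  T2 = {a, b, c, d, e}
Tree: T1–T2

Checking the three conditions: (i) the bags cover all of {a, b, c, d, e, f}; (ii) for each edge, some bag contains both endpoints; (iii) the bags containing any fixed vertex form a subtree. All hold, so the decomposition is valid with width 5 − 1 = 4.

Yes; width 4.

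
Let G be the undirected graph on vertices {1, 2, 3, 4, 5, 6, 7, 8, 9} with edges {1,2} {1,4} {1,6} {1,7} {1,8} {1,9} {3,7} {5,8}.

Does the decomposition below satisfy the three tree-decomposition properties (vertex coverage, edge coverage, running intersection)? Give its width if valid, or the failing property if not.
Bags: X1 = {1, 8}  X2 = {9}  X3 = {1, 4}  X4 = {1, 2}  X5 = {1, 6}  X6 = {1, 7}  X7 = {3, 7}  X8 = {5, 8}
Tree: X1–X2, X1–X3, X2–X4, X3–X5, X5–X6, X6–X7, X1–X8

No — edge (1,9) lies in no bag.

A tree decomposition must satisfy three properties: every vertex lies in some bag; for every edge, both endpoints lie together in some bag; and for every vertex, the bags containing it form a connected subtree. Here edge (1,9) lies in no bag, so the decomposition is invalid.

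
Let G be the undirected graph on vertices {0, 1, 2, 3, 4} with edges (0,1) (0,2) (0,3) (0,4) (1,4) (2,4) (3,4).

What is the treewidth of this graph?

2

A width-2 tree decomposition is:
Bags: B1 = {0, 1, 4}  B2 = {0, 2, 4}  B3 = {0, 3, 4}
Tree: B1–B2, B2–B3
Every bag has size at most 3, so the width is 3 − 1 = 2 and tw(G) ≤ 2. Conversely, {0, 1, 4} is a clique of size 3, and the vertices of any clique must share a bag in every tree decomposition; so some bag has ≥ 3 vertices and tw(G) ≥ 2. Therefore the treewidth is 2.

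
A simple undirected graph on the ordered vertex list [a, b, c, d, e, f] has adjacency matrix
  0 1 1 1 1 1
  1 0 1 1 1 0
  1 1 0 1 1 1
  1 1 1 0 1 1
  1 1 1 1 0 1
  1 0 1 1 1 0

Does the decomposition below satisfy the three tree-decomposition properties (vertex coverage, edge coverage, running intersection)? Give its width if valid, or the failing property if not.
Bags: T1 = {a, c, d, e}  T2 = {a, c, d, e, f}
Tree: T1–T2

A tree decomposition must satisfy three properties: every vertex lies in some bag; for every edge, both endpoints lie together in some bag; and for every vertex, the bags containing it form a connected subtree. Here vertex b appears in no bag, so the decomposition is invalid.

No — vertex b appears in no bag.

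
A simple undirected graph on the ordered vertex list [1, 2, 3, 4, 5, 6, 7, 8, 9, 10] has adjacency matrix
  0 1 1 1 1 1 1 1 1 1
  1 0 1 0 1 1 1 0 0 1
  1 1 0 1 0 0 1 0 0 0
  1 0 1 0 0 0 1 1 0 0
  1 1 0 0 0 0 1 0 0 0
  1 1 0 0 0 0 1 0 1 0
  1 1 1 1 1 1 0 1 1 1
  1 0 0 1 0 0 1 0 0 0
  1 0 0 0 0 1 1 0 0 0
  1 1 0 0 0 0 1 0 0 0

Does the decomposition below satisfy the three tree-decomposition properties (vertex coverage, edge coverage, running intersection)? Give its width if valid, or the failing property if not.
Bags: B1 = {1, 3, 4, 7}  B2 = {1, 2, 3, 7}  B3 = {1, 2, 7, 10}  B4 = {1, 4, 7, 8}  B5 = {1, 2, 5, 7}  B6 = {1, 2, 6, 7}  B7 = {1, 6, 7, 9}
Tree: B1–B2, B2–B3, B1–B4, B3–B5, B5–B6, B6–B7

Yes; width 3.

Vertex coverage: the bags together contain {1, 2, 3, 4, 5, 6, 7, 8, 9, 10}, the full vertex set. Edge coverage: each edge of G has both endpoints in at least one bag. Running intersection: for every vertex, the bags containing it form a connected subtree. All three properties hold, so this is a valid tree decomposition of width max|bag| − 1 = 3, and hence tw(G) ≤ 3.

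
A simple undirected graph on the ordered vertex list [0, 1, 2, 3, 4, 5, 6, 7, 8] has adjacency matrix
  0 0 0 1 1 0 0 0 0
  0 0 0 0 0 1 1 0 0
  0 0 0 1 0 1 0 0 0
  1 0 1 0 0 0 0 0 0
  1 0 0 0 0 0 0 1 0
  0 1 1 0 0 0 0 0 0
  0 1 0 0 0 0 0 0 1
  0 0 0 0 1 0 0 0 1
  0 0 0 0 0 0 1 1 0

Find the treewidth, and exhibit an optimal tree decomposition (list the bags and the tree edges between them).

Treewidth 2.
One optimal decomposition is:
Bags: B1 = {0, 3, 4}  B2 = {2, 3, 4}  B3 = {2, 4, 5}  B4 = {1, 4, 5}  B5 = {1, 4, 6}  B6 = {4, 6, 8}  B7 = {4, 7, 8}
Tree: B1–B2, B2–B3, B3–B4, B4–B5, B5–B6, B6–B7

The largest bag has 3 vertices, giving width 2; this decomposition certifies tw(G) ≤ 2. Since 4–0–3–2–5–1–6–8–7–4 is a cycle in G, G is not acyclic. Forests are exactly the graphs of treewidth ≤ 1, so tw(G) ≥ 2. Therefore the treewidth is 2.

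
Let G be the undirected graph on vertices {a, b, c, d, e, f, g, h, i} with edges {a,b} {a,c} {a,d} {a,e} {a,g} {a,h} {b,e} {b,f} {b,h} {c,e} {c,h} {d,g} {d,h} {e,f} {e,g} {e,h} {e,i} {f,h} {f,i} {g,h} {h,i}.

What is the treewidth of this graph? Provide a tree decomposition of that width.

Treewidth 3.
One such decomposition:
Bags: B1 = {a, d, g, h}  B2 = {a, e, g, h}  B3 = {a, c, e, h}  B4 = {a, b, e, h}  B5 = {b, e, f, h}  B6 = {e, f, h, i}
Tree: B1–B2, B2–B3, B3–B4, B4–B5, B5–B6

Every bag has size at most 4, so the width is 4 − 1 = 3 and tw(G) ≤ 3. Conversely, {a, d, g, h} is a clique of size 4, and the vertices of any clique must share a bag in every tree decomposition; so some bag has ≥ 4 vertices and tw(G) ≥ 3. Therefore the treewidth is 3.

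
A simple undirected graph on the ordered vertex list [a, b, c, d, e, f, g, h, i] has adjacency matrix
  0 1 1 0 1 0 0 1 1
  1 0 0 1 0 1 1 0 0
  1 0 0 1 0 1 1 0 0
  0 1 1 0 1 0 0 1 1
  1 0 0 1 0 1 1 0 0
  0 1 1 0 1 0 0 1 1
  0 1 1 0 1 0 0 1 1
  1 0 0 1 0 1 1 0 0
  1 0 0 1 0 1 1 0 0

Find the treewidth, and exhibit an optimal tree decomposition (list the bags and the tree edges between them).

Treewidth 4.
One such decomposition:
Bags: B1 = {a, d, f, g, h}  B2 = {a, d, f, g, i}  B3 = {a, d, e, f, g}  B4 = {a, b, d, f, g}  B5 = {a, c, d, f, g}
Tree: B1–B2, B2–B3, B3–B4, B4–B5

Each bag holds 5 vertices, so the decomposition has width 4, which upper-bounds the treewidth. For the lower bound: the 5 vertex sets {d,h}, {a,i}, {e,f}, {g}, {b} are disjoint, each induces a connected subgraph, and every pair is joined by at least one edge of G. Contracting each set to a single vertex therefore yields K_{5} as a minor, and since treewidth is minor-monotone, tw(G) ≥ tw(K_{5}) = 4. The upper and lower bounds meet at 4, so that is the treewidth.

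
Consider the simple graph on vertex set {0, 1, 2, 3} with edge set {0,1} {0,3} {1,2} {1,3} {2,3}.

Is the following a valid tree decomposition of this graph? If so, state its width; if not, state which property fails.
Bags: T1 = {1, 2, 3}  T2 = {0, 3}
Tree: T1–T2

A tree decomposition must satisfy three properties: every vertex lies in some bag; for every edge, both endpoints lie together in some bag; and for every vertex, the bags containing it form a connected subtree. Here edge (1,0) lies in no bag, so the decomposition is invalid.

No — edge (1,0) lies in no bag.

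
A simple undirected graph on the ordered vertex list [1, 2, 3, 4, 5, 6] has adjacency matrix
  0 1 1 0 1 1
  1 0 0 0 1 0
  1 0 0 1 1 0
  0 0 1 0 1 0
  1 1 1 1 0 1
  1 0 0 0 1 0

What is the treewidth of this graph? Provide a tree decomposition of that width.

Treewidth 2.
One such decomposition:
Bags: B1 = {1, 3, 5}  B2 = {1, 5, 6}  B3 = {1, 2, 5}  B4 = {3, 4, 5}
Tree: B1–B2, B2–B3, B1–B4

Every bag has size at most 3, so the width is 3 − 1 = 2 and tw(G) ≤ 2. Conversely, {1, 2, 5} is a clique of size 3, and the vertices of any clique must share a bag in every tree decomposition; so some bag has ≥ 3 vertices and tw(G) ≥ 2. Hence tw(G) = 2 exactly.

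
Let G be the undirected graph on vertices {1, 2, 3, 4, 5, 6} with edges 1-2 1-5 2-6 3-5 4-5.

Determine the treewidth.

1

A width-1 tree decomposition is:
Bags: B1 = {1, 5}  B2 = {1, 2}  B3 = {3, 5}  B4 = {2, 6}  B5 = {4, 5}
Tree: B1–B2, B1–B3, B2–B4, B3–B5
Each bag holds 2 vertices, so the decomposition has width 1, which upper-bounds the treewidth. G has an edge, so its treewidth is at least 1. Hence tw(G) = 1 exactly.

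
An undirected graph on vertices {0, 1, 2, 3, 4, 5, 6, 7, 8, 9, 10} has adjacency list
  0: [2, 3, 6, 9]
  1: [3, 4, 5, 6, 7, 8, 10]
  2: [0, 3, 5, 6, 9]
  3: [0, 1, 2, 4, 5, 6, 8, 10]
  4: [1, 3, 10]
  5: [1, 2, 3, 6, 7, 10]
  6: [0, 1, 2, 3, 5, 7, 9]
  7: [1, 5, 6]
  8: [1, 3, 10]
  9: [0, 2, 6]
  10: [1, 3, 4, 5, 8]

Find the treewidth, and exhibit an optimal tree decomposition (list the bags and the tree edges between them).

Treewidth 3.
One optimal decomposition is:
Bags: B1 = {1, 3, 5, 6}  B2 = {2, 3, 5, 6}  B3 = {1, 3, 5, 10}  B4 = {1, 5, 6, 7}  B5 = {0, 2, 3, 6}  B6 = {1, 3, 4, 10}  B7 = {1, 3, 8, 10}  B8 = {0, 2, 6, 9}
Tree: B1–B2, B1–B3, B1–B4, B2–B5, B3–B6, B3–B7, B5–B8

The largest bag has 4 vertices, giving width 3; this decomposition certifies tw(G) ≤ 3. For the lower bound, the 4 vertices {0, 2, 6, 9} are pairwise adjacent, and any tree decomposition puts a clique entirely inside one bag — forcing width ≥ 3. Therefore the treewidth is 3.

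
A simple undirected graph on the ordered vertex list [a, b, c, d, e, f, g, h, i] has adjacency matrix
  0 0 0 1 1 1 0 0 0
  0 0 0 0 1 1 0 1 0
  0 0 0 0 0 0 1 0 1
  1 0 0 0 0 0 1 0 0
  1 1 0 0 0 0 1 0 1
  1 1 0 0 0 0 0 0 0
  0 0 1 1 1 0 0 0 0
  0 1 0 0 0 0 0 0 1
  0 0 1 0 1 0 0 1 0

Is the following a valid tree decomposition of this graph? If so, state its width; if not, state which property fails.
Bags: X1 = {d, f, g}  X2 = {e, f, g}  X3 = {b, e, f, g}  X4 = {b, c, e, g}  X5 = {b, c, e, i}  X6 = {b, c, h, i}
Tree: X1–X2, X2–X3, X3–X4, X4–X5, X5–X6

A tree decomposition must satisfy three properties: every vertex lies in some bag; for every edge, both endpoints lie together in some bag; and for every vertex, the bags containing it form a connected subtree. Here vertex a appears in no bag, so the decomposition is invalid.

No — vertex a appears in no bag.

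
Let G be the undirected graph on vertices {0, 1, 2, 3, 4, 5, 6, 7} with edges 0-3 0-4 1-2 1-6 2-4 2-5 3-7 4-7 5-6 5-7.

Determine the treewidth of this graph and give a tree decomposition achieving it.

The largest bag has 3 vertices, giving width 2; this decomposition certifies tw(G) ≤ 2. For the lower bound, G contains the cycle 3–0–4–7–3, so G is not a forest; only forests have treewidth ≤ 1, hence tw(G) ≥ 2. Hence tw(G) = 2 exactly.

Treewidth 2.
Bags: B1 = {0, 3, 7}  B2 = {0, 4, 7}  B3 = {4, 5, 7}  B4 = {2, 4, 5}  B5 = {2, 5, 6}  B6 = {1, 2, 6}
Tree: B1–B2, B2–B3, B3–B4, B4–B5, B5–B6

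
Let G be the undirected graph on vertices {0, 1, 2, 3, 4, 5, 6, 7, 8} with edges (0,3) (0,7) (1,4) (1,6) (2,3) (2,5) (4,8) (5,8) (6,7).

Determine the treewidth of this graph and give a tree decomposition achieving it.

Treewidth 2.
One such decomposition:
Bags: B1 = {4, 5, 8}  B2 = {1, 4, 5}  B3 = {1, 5, 6}  B4 = {5, 6, 7}  B5 = {0, 5, 7}  B6 = {0, 3, 5}  B7 = {2, 3, 5}
Tree: B1–B2, B2–B3, B3–B4, B4–B5, B5–B6, B6–B7

Every bag has size at most 3, so the width is 3 − 1 = 2 and tw(G) ≤ 2. Since 5–8–4–1–6–7–0–3–2–5 is a cycle in G, G is not acyclic. Forests are exactly the graphs of treewidth ≤ 1, so tw(G) ≥ 2. Therefore the treewidth is 2.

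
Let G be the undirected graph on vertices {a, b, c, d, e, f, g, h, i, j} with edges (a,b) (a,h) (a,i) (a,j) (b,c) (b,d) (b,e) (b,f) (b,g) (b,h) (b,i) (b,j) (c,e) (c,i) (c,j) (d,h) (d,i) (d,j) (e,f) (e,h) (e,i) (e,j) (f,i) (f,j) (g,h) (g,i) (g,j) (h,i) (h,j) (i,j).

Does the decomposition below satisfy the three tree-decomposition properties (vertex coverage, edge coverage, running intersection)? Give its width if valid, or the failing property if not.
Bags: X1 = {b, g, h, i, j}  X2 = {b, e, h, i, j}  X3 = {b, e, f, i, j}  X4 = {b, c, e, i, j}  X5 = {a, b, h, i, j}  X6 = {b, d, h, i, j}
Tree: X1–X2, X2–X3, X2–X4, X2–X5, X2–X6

Every vertex of G appears in some bag (union = {a, b, c, d, e, f, g, h, i, j}); every edge is covered by a bag; and for each vertex v the set of bags containing v is connected in the bag tree. The decomposition is therefore valid. The largest bag has 5 vertices, so the width is 4.

Yes; width 4.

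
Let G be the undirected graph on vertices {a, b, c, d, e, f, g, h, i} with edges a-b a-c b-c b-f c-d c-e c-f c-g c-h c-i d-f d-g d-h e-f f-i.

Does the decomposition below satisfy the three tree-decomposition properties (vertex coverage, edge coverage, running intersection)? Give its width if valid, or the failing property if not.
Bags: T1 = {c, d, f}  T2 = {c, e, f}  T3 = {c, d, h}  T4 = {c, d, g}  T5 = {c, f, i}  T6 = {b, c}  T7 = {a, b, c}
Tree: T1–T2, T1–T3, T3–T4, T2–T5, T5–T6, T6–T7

A tree decomposition must satisfy three properties: every vertex lies in some bag; for every edge, both endpoints lie together in some bag; and for every vertex, the bags containing it form a connected subtree. Here edge (f,b) lies in no bag, so the decomposition is invalid.

No — edge (f,b) lies in no bag.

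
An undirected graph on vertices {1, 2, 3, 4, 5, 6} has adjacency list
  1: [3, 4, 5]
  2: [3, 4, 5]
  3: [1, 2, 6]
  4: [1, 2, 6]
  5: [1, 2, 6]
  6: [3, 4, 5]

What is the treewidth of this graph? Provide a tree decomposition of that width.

Every bag has size at most 4, so the width is 4 − 1 = 3 and tw(G) ≤ 3. For the lower bound: the 4 vertex sets {3,6}, {1,5}, {4}, {2} are disjoint, each induces a connected subgraph, and every pair is joined by at least one edge of G. Contracting each set to a single vertex therefore yields K_{4} as a minor, and since treewidth is minor-monotone, tw(G) ≥ tw(K_{4}) = 3. Therefore the treewidth is 3.

Treewidth 3.
One optimal decomposition is:
Bags: B1 = {3, 4, 5, 6}  B2 = {1, 3, 4, 5}  B3 = {2, 3, 4, 5}
Tree: B1–B2, B2–B3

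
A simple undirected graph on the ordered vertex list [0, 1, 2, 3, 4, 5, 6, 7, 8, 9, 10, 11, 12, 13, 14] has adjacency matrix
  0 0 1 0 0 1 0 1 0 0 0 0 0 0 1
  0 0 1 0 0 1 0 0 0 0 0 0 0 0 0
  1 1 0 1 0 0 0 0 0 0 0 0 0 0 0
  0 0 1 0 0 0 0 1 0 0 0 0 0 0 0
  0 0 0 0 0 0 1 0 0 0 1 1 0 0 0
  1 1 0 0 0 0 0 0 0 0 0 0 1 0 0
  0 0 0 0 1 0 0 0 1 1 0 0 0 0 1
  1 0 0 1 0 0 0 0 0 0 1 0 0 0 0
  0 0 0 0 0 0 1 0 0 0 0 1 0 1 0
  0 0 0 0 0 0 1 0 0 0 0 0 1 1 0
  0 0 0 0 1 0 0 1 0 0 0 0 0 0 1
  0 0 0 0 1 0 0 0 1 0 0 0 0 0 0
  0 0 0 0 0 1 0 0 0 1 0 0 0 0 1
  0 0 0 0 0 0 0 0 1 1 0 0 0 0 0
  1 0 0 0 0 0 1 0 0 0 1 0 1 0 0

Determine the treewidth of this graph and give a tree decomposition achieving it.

Each bag holds 4 vertices, so the decomposition has width 3, which upper-bounds the treewidth. For the lower bound: the 4 vertex sets {8,11,13}, {4}, {6}, {9,10,12,14} are disjoint, each induces a connected subgraph, and every pair is joined by at least one edge of G. Contracting each set to a single vertex therefore yields K_{4} as a minor, and since treewidth is minor-monotone, tw(G) ≥ tw(K_{4}) = 3. Therefore the treewidth is 3.

Treewidth 3.
One such decomposition:
Bags: B1 = {4, 8, 11, 13}  B2 = {4, 6, 8, 13}  B3 = {4, 6, 9, 13}  B4 = {4, 6, 9, 10}  B5 = {6, 9, 10, 14}  B6 = {9, 10, 12, 14}  B7 = {7, 10, 12, 14}  B8 = {0, 7, 12, 14}  B9 = {0, 5, 7, 12}  B10 = {0, 3, 5, 7}  B11 = {0, 2, 3, 5}  B12 = {1, 2, 3, 5}
Tree: B1–B2, B2–B3, B3–B4, B4–B5, B5–B6, B6–B7, B7–B8, B8–B9, B9–B10, B10–B11, B11–B12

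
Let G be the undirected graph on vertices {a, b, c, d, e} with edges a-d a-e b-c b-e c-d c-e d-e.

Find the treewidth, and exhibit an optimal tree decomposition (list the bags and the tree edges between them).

Treewidth 2.
Bags: B1 = {a, d, e}  B2 = {c, d, e}  B3 = {b, c, e}
Tree: B1–B2, B2–B3

The largest bag has 3 vertices, giving width 2; this decomposition certifies tw(G) ≤ 2. On the other hand G contains the 3-clique {c, d, e}. A clique must lie in a single bag of any decomposition, so no decomposition can have width below 2. Therefore the treewidth is 2.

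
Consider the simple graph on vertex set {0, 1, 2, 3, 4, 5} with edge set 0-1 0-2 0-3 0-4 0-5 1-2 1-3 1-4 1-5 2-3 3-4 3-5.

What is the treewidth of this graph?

A width-3 tree decomposition is:
Bags: B1 = {0, 1, 3, 4}  B2 = {0, 1, 2, 3}  B3 = {0, 1, 3, 5}
Tree: B1–B2, B2–B3
Each bag holds 4 vertices, so the decomposition has width 3, which upper-bounds the treewidth. Conversely, {0, 1, 2, 3} is a clique of size 4, and the vertices of any clique must share a bag in every tree decomposition; so some bag has ≥ 4 vertices and tw(G) ≥ 3. Combining the bounds, tw(G) = 3.

3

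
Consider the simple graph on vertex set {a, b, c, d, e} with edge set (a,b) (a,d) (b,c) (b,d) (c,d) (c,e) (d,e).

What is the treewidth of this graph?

A width-2 tree decomposition is:
Bags: B1 = {c, d, e}  B2 = {b, c, d}  B3 = {a, b, d}
Tree: B1–B2, B2–B3
Each bag holds 3 vertices, so the decomposition has width 2, which upper-bounds the treewidth. Conversely, {c, d, e} is a clique of size 3, and the vertices of any clique must share a bag in every tree decomposition; so some bag has ≥ 3 vertices and tw(G) ≥ 2. Combining the bounds, tw(G) = 2.

2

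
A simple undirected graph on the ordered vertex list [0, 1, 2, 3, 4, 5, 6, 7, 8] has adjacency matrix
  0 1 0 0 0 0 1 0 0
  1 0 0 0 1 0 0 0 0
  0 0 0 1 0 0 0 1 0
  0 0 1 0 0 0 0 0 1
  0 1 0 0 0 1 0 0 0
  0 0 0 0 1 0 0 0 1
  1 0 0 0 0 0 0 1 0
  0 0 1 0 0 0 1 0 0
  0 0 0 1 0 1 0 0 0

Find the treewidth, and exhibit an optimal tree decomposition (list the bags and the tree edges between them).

Each bag holds 3 vertices, so the decomposition has width 2, which upper-bounds the treewidth. Since 0–6–7–2–3–8–5–4–1–0 is a cycle in G, G is not acyclic. Forests are exactly the graphs of treewidth ≤ 1, so tw(G) ≥ 2. Combining the bounds, tw(G) = 2.

Treewidth 2.
One optimal decomposition is:
Bags: B1 = {0, 6, 7}  B2 = {0, 2, 7}  B3 = {0, 2, 3}  B4 = {0, 3, 8}  B5 = {0, 5, 8}  B6 = {0, 4, 5}  B7 = {0, 1, 4}
Tree: B1–B2, B2–B3, B3–B4, B4–B5, B5–B6, B6–B7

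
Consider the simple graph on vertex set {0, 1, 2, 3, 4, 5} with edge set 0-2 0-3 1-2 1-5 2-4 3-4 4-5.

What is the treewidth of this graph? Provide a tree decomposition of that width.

Every bag has size at most 3, so the width is 3 − 1 = 2 and tw(G) ≤ 2. For the lower bound, G contains the cycle 3–0–2–4–3, so G is not a forest; only forests have treewidth ≤ 1, hence tw(G) ≥ 2. The upper and lower bounds meet at 2, so that is the treewidth.

Treewidth 2.
One optimal decomposition is:
Bags: B1 = {0, 3, 4}  B2 = {0, 2, 4}  B3 = {2, 4, 5}  B4 = {1, 2, 5}
Tree: B1–B2, B2–B3, B3–B4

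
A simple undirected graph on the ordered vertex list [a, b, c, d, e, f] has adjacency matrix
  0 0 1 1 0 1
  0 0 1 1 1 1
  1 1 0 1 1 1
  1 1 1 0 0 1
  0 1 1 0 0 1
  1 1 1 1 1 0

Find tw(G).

3

A width-3 tree decomposition is:
Bags: B1 = {a, c, d, f}  B2 = {b, c, d, f}  B3 = {b, c, e, f}
Tree: B1–B2, B2–B3
The largest bag has 4 vertices, giving width 3; this decomposition certifies tw(G) ≤ 3. On the other hand G contains the 4-clique {a, c, d, f}. A clique must lie in a single bag of any decomposition, so no decomposition can have width below 3. Combining the bounds, tw(G) = 3.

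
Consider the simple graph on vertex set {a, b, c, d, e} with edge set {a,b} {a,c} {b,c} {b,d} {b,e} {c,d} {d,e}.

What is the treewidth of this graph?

2

A width-2 tree decomposition is:
Bags: B1 = {b, d, e}  B2 = {b, c, d}  B3 = {a, b, c}
Tree: B1–B2, B2–B3
Every bag has size at most 3, so the width is 3 − 1 = 2 and tw(G) ≤ 2. On the other hand G contains the 3-clique {b, d, e}. A clique must lie in a single bag of any decomposition, so no decomposition can have width below 2. Hence tw(G) = 2 exactly.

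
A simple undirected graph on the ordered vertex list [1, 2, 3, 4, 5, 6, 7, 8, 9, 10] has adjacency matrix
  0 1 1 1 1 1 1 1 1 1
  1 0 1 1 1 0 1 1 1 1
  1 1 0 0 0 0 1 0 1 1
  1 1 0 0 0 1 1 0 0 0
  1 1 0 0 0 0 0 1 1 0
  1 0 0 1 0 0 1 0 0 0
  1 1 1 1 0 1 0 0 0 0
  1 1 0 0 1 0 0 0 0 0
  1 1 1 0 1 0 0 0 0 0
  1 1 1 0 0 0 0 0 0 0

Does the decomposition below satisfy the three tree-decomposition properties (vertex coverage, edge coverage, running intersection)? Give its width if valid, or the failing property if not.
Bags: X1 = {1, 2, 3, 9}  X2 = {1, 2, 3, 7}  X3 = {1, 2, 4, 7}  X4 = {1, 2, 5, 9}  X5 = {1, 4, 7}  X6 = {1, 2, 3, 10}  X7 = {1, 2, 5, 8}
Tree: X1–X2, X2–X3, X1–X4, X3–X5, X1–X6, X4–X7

A tree decomposition must satisfy three properties: every vertex lies in some bag; for every edge, both endpoints lie together in some bag; and for every vertex, the bags containing it form a connected subtree. Here vertex 6 appears in no bag, so the decomposition is invalid.

No — vertex 6 appears in no bag.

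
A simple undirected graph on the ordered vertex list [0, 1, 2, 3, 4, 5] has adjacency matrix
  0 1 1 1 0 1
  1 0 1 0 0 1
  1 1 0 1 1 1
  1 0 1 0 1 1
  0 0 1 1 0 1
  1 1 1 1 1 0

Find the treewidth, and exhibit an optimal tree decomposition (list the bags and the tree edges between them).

Every bag has size at most 4, so the width is 4 − 1 = 3 and tw(G) ≤ 3. For the lower bound, the 4 vertices {0, 1, 2, 5} are pairwise adjacent, and any tree decomposition puts a clique entirely inside one bag — forcing width ≥ 3. Combining the bounds, tw(G) = 3.

Treewidth 3.
Bags: B1 = {0, 2, 3, 5}  B2 = {2, 3, 4, 5}  B3 = {0, 1, 2, 5}
Tree: B1–B2, B1–B3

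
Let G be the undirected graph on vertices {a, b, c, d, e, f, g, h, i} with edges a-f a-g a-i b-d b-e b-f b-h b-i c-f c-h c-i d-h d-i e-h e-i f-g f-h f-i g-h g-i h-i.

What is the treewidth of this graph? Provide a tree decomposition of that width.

Treewidth 3.
One optimal decomposition is:
Bags: B1 = {b, f, h, i}  B2 = {c, f, h, i}  B3 = {b, e, h, i}  B4 = {b, d, h, i}  B5 = {f, g, h, i}  B6 = {a, f, g, i}
Tree: B1–B2, B1–B3, B3–B4, B1–B5, B5–B6

Each bag holds 4 vertices, so the decomposition has width 3, which upper-bounds the treewidth. On the other hand G contains the 4-clique {b, d, h, i}. A clique must lie in a single bag of any decomposition, so no decomposition can have width below 3. Hence tw(G) = 3 exactly.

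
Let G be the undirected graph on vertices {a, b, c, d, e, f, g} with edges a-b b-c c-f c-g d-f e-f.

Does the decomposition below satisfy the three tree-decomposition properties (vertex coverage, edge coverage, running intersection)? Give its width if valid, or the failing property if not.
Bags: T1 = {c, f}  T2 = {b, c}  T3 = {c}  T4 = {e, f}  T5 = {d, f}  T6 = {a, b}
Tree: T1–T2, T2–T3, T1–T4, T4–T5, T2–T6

A tree decomposition must satisfy three properties: every vertex lies in some bag; for every edge, both endpoints lie together in some bag; and for every vertex, the bags containing it form a connected subtree. Here vertex g appears in no bag, so the decomposition is invalid.

No — vertex g appears in no bag.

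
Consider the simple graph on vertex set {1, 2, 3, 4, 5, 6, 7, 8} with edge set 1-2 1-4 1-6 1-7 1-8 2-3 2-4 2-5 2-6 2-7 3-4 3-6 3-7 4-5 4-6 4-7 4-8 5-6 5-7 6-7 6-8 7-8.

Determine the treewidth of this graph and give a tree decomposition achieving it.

Treewidth 4.
One optimal decomposition is:
Bags: B1 = {1, 2, 4, 6, 7}  B2 = {1, 4, 6, 7, 8}  B3 = {2, 3, 4, 6, 7}  B4 = {2, 4, 5, 6, 7}
Tree: B1–B2, B1–B3, B3–B4

Each bag holds 5 vertices, so the decomposition has width 4, which upper-bounds the treewidth. For the lower bound, the 5 vertices {1, 4, 6, 7, 8} are pairwise adjacent, and any tree decomposition puts a clique entirely inside one bag — forcing width ≥ 4. Therefore the treewidth is 4.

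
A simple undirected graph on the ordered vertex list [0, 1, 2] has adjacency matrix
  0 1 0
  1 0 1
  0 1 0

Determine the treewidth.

1

A width-1 tree decomposition is:
Bags: B1 = {0, 1}  B2 = {1, 2}
Tree: B1–B2
Every bag has size at most 2, so the width is 2 − 1 = 1 and tw(G) ≤ 1. Any graph with an edge has treewidth ≥ 1, and G has the edge 1–0. The upper and lower bounds meet at 1, so that is the treewidth.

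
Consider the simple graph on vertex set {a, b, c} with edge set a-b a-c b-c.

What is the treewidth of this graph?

2

A width-2 tree decomposition is:
Bags: B1 = {a, b, c}
Tree: (single bag)
With just one bag of size 3, the width is 3 − 1 = 2, so tw(G) ≤ 2. For the lower bound, the 3 vertices {a, b, c} are pairwise adjacent, and any tree decomposition puts a clique entirely inside one bag — forcing width ≥ 2. Combining the bounds, tw(G) = 2.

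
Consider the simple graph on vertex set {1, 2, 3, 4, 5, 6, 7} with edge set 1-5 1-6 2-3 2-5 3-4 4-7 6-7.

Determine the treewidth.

2

A width-2 tree decomposition is:
Bags: B1 = {1, 5, 6}  B2 = {5, 6, 7}  B3 = {4, 5, 7}  B4 = {3, 4, 5}  B5 = {2, 3, 5}
Tree: B1–B2, B2–B3, B3–B4, B4–B5
Every bag has size at most 3, so the width is 3 − 1 = 2 and tw(G) ≤ 2. For the lower bound, G contains the cycle 5–1–6–7–4–3–2–5, so G is not a forest; only forests have treewidth ≤ 1, hence tw(G) ≥ 2. The upper and lower bounds meet at 2, so that is the treewidth.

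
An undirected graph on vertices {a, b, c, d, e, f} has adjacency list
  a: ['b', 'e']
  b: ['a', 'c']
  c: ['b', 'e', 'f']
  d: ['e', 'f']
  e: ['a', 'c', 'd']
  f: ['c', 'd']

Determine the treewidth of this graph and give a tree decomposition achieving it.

The largest bag has 3 vertices, giving width 2; this decomposition certifies tw(G) ≤ 2. The edges a–b–c–e–a form a cycle, so G is not a tree and its treewidth is at least 2. Combining the bounds, tw(G) = 2.

Treewidth 2.
One such decomposition:
Bags: B1 = {a, b, e}  B2 = {b, c, e}  B3 = {c, d, e}  B4 = {c, d, f}
Tree: B1–B2, B2–B3, B3–B4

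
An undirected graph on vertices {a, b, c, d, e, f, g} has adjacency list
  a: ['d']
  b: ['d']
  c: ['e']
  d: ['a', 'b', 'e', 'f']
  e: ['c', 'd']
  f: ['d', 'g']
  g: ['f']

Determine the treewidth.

1

A width-1 tree decomposition is:
Bags: B1 = {d, f}  B2 = {b, d}  B3 = {d, e}  B4 = {a, d}  B5 = {c, e}  B6 = {f, g}
Tree: B1–B2, B2–B3, B3–B4, B3–B5, B1–B6
Every bag has size at most 2, so the width is 2 − 1 = 1 and tw(G) ≤ 1. Any graph with an edge has treewidth ≥ 1, and G has the edge d–f. The upper and lower bounds meet at 1, so that is the treewidth.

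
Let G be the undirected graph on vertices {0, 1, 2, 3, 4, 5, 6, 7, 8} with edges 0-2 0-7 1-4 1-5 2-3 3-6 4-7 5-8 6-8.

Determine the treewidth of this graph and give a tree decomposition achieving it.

Treewidth 2.
One optimal decomposition is:
Bags: B1 = {0, 2, 3}  B2 = {0, 3, 6}  B3 = {0, 6, 8}  B4 = {0, 5, 8}  B5 = {0, 1, 5}  B6 = {0, 1, 4}  B7 = {0, 4, 7}
Tree: B1–B2, B2–B3, B3–B4, B4–B5, B5–B6, B6–B7

Every bag has size at most 3, so the width is 3 − 1 = 2 and tw(G) ≤ 2. The edges 0–2–3–6–8–5–1–4–7–0 form a cycle, so G is not a tree and its treewidth is at least 2. The upper and lower bounds meet at 2, so that is the treewidth.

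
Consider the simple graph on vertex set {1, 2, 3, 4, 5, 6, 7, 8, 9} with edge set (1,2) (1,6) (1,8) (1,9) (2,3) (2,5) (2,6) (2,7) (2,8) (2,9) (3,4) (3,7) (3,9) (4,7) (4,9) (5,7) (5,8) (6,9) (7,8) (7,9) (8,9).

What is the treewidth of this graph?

3

A width-3 tree decomposition is:
Bags: B1 = {2, 3, 7, 9}  B2 = {2, 7, 8, 9}  B3 = {2, 5, 7, 8}  B4 = {1, 2, 8, 9}  B5 = {3, 4, 7, 9}  B6 = {1, 2, 6, 9}
Tree: B1–B2, B2–B3, B2–B4, B1–B5, B4–B6
Each bag holds 4 vertices, so the decomposition has width 3, which upper-bounds the treewidth. Conversely, {1, 2, 8, 9} is a clique of size 4, and the vertices of any clique must share a bag in every tree decomposition; so some bag has ≥ 4 vertices and tw(G) ≥ 3. The upper and lower bounds meet at 3, so that is the treewidth.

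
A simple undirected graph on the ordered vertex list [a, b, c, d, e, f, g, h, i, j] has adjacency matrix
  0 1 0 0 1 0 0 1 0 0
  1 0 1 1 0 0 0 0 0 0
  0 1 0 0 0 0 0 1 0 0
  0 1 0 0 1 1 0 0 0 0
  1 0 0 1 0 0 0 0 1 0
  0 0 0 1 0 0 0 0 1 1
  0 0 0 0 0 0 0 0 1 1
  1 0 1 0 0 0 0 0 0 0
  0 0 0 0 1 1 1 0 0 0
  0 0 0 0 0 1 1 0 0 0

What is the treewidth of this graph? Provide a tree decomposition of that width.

Each bag holds 3 vertices, so the decomposition has width 2, which upper-bounds the treewidth. The edges g–j–f–i–g form a cycle, so G is not a tree and its treewidth is at least 2. The upper and lower bounds meet at 2, so that is the treewidth.

Treewidth 2.
One optimal decomposition is:
Bags: B1 = {g, i, j}  B2 = {f, i, j}  B3 = {e, f, i}  B4 = {d, e, f}  B5 = {a, d, e}  B6 = {a, b, d}  B7 = {a, b, h}  B8 = {b, c, h}
Tree: B1–B2, B2–B3, B3–B4, B4–B5, B5–B6, B6–B7, B7–B8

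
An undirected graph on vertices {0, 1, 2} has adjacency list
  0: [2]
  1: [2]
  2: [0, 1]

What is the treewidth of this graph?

A width-1 tree decomposition is:
Bags: B1 = {0, 2}  B2 = {1, 2}
Tree: B1–B2
The largest bag has 2 vertices, giving width 1; this decomposition certifies tw(G) ≤ 1. Any graph with an edge has treewidth ≥ 1, and G has the edge 0–2. The upper and lower bounds meet at 1, so that is the treewidth.

1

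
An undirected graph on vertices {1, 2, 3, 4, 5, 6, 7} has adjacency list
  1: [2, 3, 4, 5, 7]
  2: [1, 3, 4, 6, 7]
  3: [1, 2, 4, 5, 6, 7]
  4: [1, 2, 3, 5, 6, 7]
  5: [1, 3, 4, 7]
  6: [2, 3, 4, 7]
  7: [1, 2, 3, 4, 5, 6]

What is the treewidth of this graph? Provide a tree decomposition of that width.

Treewidth 4.
One such decomposition:
Bags: B1 = {1, 3, 4, 5, 7}  B2 = {1, 2, 3, 4, 7}  B3 = {2, 3, 4, 6, 7}
Tree: B1–B2, B2–B3

Every bag has size at most 5, so the width is 5 − 1 = 4 and tw(G) ≤ 4. For the lower bound, the 5 vertices {1, 2, 3, 4, 7} are pairwise adjacent, and any tree decomposition puts a clique entirely inside one bag — forcing width ≥ 4. The upper and lower bounds meet at 4, so that is the treewidth.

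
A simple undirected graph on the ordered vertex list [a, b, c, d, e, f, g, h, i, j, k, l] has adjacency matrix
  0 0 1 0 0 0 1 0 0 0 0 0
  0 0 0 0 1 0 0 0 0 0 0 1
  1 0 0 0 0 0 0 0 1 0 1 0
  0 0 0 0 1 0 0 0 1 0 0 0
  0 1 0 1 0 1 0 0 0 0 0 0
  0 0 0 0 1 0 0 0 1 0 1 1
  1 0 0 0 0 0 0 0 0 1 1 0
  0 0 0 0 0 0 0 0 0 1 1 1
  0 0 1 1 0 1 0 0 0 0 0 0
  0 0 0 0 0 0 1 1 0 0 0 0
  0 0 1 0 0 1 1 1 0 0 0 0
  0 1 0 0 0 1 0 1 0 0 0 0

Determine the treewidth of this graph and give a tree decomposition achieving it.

Treewidth 3.
One optimal decomposition is:
Bags: B1 = {a, g, h, j}  B2 = {a, g, h, k}  B3 = {a, c, h, k}  B4 = {c, h, k, l}  B5 = {c, f, k, l}  B6 = {c, f, i, l}  B7 = {b, f, i, l}  B8 = {b, e, f, i}  B9 = {b, d, e, i}
Tree: B1–B2, B2–B3, B3–B4, B4–B5, B5–B6, B6–B7, B7–B8, B8–B9

Each bag holds 4 vertices, so the decomposition has width 3, which upper-bounds the treewidth. For the lower bound: the 4 vertex sets {a,g,j}, {h}, {k}, {c,f,i,l} are disjoint, each induces a connected subgraph, and every pair is joined by at least one edge of G. Contracting each set to a single vertex therefore yields K_{4} as a minor, and since treewidth is minor-monotone, tw(G) ≥ tw(K_{4}) = 3. The upper and lower bounds meet at 3, so that is the treewidth.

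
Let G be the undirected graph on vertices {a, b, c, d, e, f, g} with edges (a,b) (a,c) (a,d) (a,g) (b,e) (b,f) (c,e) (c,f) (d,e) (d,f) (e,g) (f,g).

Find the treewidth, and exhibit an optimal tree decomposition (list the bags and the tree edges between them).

The largest bag has 4 vertices, giving width 3; this decomposition certifies tw(G) ≤ 3. For the lower bound: the 4 vertex sets {a,b}, {d,f}, {e}, {c} are disjoint, each induces a connected subgraph, and every pair is joined by at least one edge of G. Contracting each set to a single vertex therefore yields K_{4} as a minor, and since treewidth is minor-monotone, tw(G) ≥ tw(K_{4}) = 3. Hence tw(G) = 3 exactly.

Treewidth 3.
One optimal decomposition is:
Bags: B1 = {a, b, e, f}  B2 = {a, d, e, f}  B3 = {a, c, e, f}  B4 = {a, e, f, g}
Tree: B1–B2, B2–B3, B3–B4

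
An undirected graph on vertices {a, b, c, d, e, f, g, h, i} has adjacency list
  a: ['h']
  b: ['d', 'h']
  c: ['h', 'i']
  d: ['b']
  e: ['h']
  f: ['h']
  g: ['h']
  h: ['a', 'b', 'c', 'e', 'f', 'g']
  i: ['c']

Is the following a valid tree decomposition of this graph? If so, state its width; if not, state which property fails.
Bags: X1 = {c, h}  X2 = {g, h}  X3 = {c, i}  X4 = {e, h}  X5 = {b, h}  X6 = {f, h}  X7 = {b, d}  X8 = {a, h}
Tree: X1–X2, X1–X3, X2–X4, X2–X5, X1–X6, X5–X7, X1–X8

Yes; width 1.

Vertex coverage: the bags together contain {a, b, c, d, e, f, g, h, i}, the full vertex set. Edge coverage: each edge of G has both endpoints in at least one bag. Running intersection: for every vertex, the bags containing it form a connected subtree. All three properties hold, so this is a valid tree decomposition of width max|bag| − 1 = 1, and hence tw(G) ≤ 1.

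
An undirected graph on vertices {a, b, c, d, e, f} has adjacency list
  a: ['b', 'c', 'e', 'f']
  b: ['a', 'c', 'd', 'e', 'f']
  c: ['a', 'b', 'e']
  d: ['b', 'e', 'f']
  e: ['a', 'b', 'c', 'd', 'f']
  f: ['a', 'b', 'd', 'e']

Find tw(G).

A width-3 tree decomposition is:
Bags: B1 = {a, b, e, f}  B2 = {b, d, e, f}  B3 = {a, b, c, e}
Tree: B1–B2, B1–B3
Every bag has size at most 4, so the width is 4 − 1 = 3 and tw(G) ≤ 3. Conversely, {a, b, c, e} is a clique of size 4, and the vertices of any clique must share a bag in every tree decomposition; so some bag has ≥ 4 vertices and tw(G) ≥ 3. Hence tw(G) = 3 exactly.

3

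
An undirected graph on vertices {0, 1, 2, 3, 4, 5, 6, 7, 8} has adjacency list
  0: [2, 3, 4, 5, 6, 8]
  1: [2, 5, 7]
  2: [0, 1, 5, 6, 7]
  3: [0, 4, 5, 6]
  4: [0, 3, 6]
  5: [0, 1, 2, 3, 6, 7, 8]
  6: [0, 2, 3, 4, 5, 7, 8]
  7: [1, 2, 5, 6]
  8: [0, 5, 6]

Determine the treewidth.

3

A width-3 tree decomposition is:
Bags: B1 = {0, 2, 5, 6}  B2 = {0, 5, 6, 8}  B3 = {0, 3, 5, 6}  B4 = {2, 5, 6, 7}  B5 = {0, 3, 4, 6}  B6 = {1, 2, 5, 7}
Tree: B1–B2, B1–B3, B1–B4, B3–B5, B4–B6
The largest bag has 4 vertices, giving width 3; this decomposition certifies tw(G) ≤ 3. Conversely, {0, 3, 4, 6} is a clique of size 4, and the vertices of any clique must share a bag in every tree decomposition; so some bag has ≥ 4 vertices and tw(G) ≥ 3. Combining the bounds, tw(G) = 3.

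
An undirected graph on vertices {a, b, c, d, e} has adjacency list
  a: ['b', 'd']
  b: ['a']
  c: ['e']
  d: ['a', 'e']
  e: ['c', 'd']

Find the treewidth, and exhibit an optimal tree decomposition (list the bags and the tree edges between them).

Treewidth 1.
One such decomposition:
Bags: B1 = {c, e}  B2 = {d, e}  B3 = {a, d}  B4 = {a, b}
Tree: B1–B2, B2–B3, B3–B4

The largest bag has 2 vertices, giving width 1; this decomposition certifies tw(G) ≤ 1. Any graph with an edge has treewidth ≥ 1, and G has the edge c–e. Therefore the treewidth is 1.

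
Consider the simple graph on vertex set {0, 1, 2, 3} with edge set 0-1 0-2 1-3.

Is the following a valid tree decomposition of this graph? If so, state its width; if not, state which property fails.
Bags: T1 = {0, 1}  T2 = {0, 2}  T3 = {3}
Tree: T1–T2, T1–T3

No — edge (1,3) lies in no bag.

A tree decomposition must satisfy three properties: every vertex lies in some bag; for every edge, both endpoints lie together in some bag; and for every vertex, the bags containing it form a connected subtree. Here edge (1,3) lies in no bag, so the decomposition is invalid.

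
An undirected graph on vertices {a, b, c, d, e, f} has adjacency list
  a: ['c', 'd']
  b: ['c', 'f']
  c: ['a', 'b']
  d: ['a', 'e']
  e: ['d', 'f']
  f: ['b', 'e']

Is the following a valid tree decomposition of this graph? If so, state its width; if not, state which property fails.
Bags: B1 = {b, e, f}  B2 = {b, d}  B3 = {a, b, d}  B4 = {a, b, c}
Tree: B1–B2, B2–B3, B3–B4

A tree decomposition must satisfy three properties: every vertex lies in some bag; for every edge, both endpoints lie together in some bag; and for every vertex, the bags containing it form a connected subtree. Here edge (e,d) lies in no bag, so the decomposition is invalid.

No — edge (e,d) lies in no bag.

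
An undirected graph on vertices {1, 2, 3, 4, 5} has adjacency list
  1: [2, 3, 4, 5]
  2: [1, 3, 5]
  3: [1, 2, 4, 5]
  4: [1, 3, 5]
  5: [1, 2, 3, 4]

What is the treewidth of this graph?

A width-3 tree decomposition is:
Bags: B1 = {1, 2, 3, 5}  B2 = {1, 3, 4, 5}
Tree: B1–B2
Each bag holds 4 vertices, so the decomposition has width 3, which upper-bounds the treewidth. Conversely, {1, 2, 3, 5} is a clique of size 4, and the vertices of any clique must share a bag in every tree decomposition; so some bag has ≥ 4 vertices and tw(G) ≥ 3. Combining the bounds, tw(G) = 3.

3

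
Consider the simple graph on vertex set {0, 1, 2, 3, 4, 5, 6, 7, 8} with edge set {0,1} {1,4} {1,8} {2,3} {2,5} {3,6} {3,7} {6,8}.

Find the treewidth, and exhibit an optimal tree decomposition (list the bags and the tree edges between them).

Every bag has size at most 2, so the width is 2 − 1 = 1 and tw(G) ≤ 1. Since G has at least one edge (e.g. 8–6), it is not an edgeless graph, so tw(G) ≥ 1. Therefore the treewidth is 1.

Treewidth 1.
Bags: B1 = {6, 8}  B2 = {3, 6}  B3 = {3, 7}  B4 = {1, 8}  B5 = {2, 3}  B6 = {1, 4}  B7 = {0, 1}  B8 = {2, 5}
Tree: B1–B2, B2–B3, B1–B4, B3–B5, B4–B6, B6–B7, B5–B8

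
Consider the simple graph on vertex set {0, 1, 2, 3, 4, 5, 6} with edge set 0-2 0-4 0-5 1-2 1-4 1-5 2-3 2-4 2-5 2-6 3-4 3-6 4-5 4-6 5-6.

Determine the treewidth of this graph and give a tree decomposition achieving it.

Each bag holds 4 vertices, so the decomposition has width 3, which upper-bounds the treewidth. Conversely, {2, 3, 4, 6} is a clique of size 4, and the vertices of any clique must share a bag in every tree decomposition; so some bag has ≥ 4 vertices and tw(G) ≥ 3. Combining the bounds, tw(G) = 3.

Treewidth 3.
Bags: B1 = {2, 4, 5, 6}  B2 = {2, 3, 4, 6}  B3 = {0, 2, 4, 5}  B4 = {1, 2, 4, 5}
Tree: B1–B2, B1–B3, B1–B4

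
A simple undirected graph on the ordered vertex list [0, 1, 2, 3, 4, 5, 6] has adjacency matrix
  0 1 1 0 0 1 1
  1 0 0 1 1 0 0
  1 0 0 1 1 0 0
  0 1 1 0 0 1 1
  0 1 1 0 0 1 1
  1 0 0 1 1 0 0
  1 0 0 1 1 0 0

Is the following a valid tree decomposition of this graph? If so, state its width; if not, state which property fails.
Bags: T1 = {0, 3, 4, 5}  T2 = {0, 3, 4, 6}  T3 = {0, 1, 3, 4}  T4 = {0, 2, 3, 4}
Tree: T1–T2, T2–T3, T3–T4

Every vertex of G appears in some bag (union = {0, 1, 2, 3, 4, 5, 6}); every edge is covered by a bag; and for each vertex v the set of bags containing v is connected in the bag tree. The decomposition is therefore valid. The largest bag has 4 vertices, so the width is 3.

Yes; width 3.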